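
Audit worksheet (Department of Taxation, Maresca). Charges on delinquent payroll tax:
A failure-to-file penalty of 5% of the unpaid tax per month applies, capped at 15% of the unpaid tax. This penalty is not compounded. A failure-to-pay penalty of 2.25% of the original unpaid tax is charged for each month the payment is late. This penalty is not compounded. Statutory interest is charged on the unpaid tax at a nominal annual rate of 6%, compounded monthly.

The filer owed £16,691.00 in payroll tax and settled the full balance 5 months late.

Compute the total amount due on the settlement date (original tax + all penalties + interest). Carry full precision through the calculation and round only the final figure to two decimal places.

Failure-to-file: 5 × 5% × £16,691.00 = £4,172.75, capped at 15% × £16,691.00 = £2,503.65
Failure-to-pay penalty: 5 × 2.25% × £16,691.00 = £1,877.74…
Interest (6%/yr ÷ 12 = 0.5%/month): £16,691.00 × ((1 + 0.005)^5 − 1) = £421.4687…
Total = £16,691.00 + £4,381.3875 + £421.4687… = £21,493.86

£21,493.86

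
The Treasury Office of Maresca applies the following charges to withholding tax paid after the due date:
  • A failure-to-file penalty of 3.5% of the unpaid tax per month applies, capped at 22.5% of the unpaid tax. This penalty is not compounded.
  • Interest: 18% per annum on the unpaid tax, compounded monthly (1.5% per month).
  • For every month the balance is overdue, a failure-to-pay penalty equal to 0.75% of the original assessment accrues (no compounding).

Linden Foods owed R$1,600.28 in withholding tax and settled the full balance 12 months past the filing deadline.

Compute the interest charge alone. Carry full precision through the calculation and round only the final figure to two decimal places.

R$313.04

Interest: R$1,600.28 × ((1 + 0.015)^12 − 1) = R$1,600.28 × 0.1956182… = R$313.0438…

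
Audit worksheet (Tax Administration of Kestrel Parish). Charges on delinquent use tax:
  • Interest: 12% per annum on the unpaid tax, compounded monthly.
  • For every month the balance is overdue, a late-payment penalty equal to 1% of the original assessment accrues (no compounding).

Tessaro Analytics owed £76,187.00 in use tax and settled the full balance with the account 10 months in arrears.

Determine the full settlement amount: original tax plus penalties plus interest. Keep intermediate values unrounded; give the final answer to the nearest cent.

Late-payment penalty = 1% × £76,187.00 × 10 mo = £7,618.70
Interest (12%/yr ÷ 12 = 1%/month): £76,187.00 × ((1 + 0.01)^10 − 1) = £7,970.8459…
Total = £76,187.00 + £7,618.7000 + £7,970.8459… = £91,776.55

£91,776.55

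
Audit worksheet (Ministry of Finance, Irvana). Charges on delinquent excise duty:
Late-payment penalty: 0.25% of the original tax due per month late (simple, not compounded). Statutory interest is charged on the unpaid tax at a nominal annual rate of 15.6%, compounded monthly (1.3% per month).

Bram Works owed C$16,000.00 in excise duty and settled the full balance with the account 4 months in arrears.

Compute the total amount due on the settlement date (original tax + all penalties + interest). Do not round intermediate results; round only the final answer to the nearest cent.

C$17,008.37

Late-payment penalty: 4 × 0.25% × C$16,000.00 = C$160.00
Interest: C$16,000.00 × ((1 + 0.013)^4 − 1) = C$16,000.00 × 0.0530228… = C$848.3651…
Total = C$16,000.00 + C$160.0000 + C$848.3651… = C$17,008.37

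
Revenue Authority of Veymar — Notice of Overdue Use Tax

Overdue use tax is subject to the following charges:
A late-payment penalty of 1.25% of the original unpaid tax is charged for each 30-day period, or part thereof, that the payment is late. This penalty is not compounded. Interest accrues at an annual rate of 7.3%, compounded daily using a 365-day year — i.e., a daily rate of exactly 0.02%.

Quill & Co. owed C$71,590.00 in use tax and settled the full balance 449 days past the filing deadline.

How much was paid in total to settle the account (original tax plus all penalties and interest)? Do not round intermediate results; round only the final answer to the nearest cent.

Penalty periods: ⌈449/30⌉ = 15; penalty = 15 × 1.25% × C$71,590.00 = C$13,423.13…
Interest: C$71,590.00 × ((1 + 0.0002)^449 − 1) = C$71,590.00 × 0.09394565… = C$6,725.5690…
Total = C$71,590.00 + C$13,423.1250 + C$6,725.5690… = C$91,738.69

C$91,738.69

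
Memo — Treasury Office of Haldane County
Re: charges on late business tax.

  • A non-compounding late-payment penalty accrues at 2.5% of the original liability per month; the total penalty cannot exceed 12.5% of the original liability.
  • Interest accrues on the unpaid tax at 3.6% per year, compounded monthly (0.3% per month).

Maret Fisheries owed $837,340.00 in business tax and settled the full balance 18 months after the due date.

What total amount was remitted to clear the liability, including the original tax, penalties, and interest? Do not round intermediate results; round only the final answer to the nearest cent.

$988,395.53

Penalty (uncapped): 18 × 2.5% × $837,340.00 = $376,803.00; cap = 12.5% × $837,340.00 = $104,667.50 → penalty = $104,667.50
Interest: $837,340.00 × ((1 + 0.003)^18 − 1) = $837,340.00 × 0.0553993… = $46,388.0348…
Total = $837,340.00 + $104,667.5000 + $46,388.0348… = $988,395.53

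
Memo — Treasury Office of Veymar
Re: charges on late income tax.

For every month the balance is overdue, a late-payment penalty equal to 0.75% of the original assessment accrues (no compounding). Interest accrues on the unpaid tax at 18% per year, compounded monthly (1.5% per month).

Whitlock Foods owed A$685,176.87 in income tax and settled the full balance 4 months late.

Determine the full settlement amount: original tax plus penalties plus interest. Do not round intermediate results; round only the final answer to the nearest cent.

Late-payment penalty = 0.75% × A$685,176.87 × 4 mo = A$20,555.31…
Interest: A$685,176.87 × ((1 + 0.015)^4 − 1) = A$685,176.87 × 0.0613636… = A$42,044.8855…
Total = A$685,176.87 + A$20,555.3061 + A$42,044.8855… = A$747,777.06

A$747,777.06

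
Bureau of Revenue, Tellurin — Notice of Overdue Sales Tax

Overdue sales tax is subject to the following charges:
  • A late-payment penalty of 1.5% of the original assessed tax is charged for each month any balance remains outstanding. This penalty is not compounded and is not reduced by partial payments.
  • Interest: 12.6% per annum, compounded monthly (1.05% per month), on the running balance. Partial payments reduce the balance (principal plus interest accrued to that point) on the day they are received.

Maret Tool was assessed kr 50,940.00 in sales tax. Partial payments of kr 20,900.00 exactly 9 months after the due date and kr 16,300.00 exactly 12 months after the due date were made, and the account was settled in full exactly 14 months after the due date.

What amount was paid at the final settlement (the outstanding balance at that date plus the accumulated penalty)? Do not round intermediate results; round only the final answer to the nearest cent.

Balance at month 9: kr 50,940.0000 × (1 + 0.0105)^9 = kr 55,961.0431…
After kr 20,900.00 payment: kr 55,961.0431… − kr 20,900.00 = kr 35,061.0431…
Balance at month 12: kr 35,061.0431… × (1 + 0.0105)^3 = kr 36,177.1030…
After kr 16,300.00 payment: kr 36,177.1030… − kr 16,300.00 = kr 19,877.1030…
Balance at month 14: kr 19,877.1030… × (1 + 0.0105)^2 = kr 20,296.7136…
Penalty: 14 × 1.5% × kr 50,940.00 = kr 10,697.40
Final settlement = outstanding balance + penalty = kr 20,296.7136… + kr 10,697.40 = kr 30,994.11

kr 30,994.11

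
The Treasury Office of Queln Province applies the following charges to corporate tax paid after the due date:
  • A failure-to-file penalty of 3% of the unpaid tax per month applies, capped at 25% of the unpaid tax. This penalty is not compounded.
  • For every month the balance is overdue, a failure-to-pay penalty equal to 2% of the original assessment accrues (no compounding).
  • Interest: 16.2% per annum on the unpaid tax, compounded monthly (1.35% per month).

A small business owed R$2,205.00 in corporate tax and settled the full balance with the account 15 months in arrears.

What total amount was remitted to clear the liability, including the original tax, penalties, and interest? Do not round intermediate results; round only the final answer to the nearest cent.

Failure-to-file: 15 × 3% × R$2,205.00 = R$992.25, capped at 25% × R$2,205.00 = R$551.25
Failure-to-pay penalty = 2% × R$2,205.00 × 15 mo = R$661.50
Interest: R$2,205.00 × ((1 + 0.0135)^15 − 1) = R$2,205.00 × 0.2228024… = R$491.2794…
Total = R$2,205.00 + R$1,212.7500 + R$491.2794… = R$3,909.03

R$3,909.03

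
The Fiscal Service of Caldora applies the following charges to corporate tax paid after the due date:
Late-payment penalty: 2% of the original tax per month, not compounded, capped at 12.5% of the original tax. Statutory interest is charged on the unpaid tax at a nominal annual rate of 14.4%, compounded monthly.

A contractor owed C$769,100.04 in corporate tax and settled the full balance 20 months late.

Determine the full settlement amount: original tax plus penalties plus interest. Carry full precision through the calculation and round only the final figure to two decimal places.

C$1,072,459.52

Penalty (uncapped): 20 × 2% × C$769,100.04 = C$307,640.02…; cap = 12.5% × C$769,100.04 = C$96,137.51… → penalty = C$96,137.51…
Interest (14.4%/yr ÷ 12 = 1.2%/month): C$769,100.04 × ((1 + 0.012)^20 − 1) = C$207,221.9789…
Total = C$769,100.04 + C$96,137.5050 + C$207,221.9789… = C$1,072,459.52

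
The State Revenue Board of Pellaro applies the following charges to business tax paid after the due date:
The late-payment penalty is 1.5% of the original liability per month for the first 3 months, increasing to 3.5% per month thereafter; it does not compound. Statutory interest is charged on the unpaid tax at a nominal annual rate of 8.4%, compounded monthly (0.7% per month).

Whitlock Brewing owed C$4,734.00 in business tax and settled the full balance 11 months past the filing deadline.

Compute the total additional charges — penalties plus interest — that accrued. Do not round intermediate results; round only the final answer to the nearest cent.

Penalty, months 1–3: 3 × 1.5% × C$4,734.00 = C$213.03
Penalty, months 4–11: 8 × 3.5% × C$4,734.00 = C$1,325.52
Interest: C$4,734.00 × ((1 + 0.007)^11 − 1) = C$4,734.00 × 0.0797524… = C$377.5478…
Penalties + interest = C$1,538.5500 + C$377.5478… = C$1,916.10

C$1,916.10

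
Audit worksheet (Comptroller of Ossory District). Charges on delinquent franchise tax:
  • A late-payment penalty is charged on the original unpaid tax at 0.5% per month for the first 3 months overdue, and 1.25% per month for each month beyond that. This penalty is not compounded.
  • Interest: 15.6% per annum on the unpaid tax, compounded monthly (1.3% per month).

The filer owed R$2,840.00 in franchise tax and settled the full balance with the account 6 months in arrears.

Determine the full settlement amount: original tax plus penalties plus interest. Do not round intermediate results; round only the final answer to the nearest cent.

R$3,217.95

Penalty, months 1–3: 3 × 0.5% × R$2,840.00 = R$42.60
Penalty, months 4–6: 3 × 1.25% × R$2,840.00 = R$106.50
Interest: R$2,840.00 × ((1 + 0.013)^6 − 1) = R$2,840.00 × 0.0805794… = R$228.8454…
Total = R$2,840.00 + R$149.1000 + R$228.8454… = R$3,217.95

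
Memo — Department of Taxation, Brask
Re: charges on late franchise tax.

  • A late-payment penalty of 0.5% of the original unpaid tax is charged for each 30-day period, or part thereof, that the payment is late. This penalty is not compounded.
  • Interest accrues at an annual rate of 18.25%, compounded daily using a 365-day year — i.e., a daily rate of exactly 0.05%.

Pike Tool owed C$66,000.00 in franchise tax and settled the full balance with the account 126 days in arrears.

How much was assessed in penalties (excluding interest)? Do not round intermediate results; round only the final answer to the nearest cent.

Penalty periods: ⌈126/30⌉ = 5; penalty = 5 × 0.5% × C$66,000.00 = C$1,650.00

C$1,650.00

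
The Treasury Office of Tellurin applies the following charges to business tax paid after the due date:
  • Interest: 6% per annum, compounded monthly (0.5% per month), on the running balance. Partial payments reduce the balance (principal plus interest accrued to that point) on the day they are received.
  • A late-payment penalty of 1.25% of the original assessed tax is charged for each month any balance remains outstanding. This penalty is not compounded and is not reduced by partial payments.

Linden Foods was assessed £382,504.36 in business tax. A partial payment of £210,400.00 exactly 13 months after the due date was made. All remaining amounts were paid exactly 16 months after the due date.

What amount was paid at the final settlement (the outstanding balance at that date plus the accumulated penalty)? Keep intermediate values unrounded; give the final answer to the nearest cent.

Balance at month 13: £382,504.3600 × (1 + 0.005)^13 = £408,126.8739…
After £210,400.00 payment: £408,126.8739… − £210,400.00 = £197,726.8739…
Balance at month 16: £197,726.8739… × (1 + 0.005)^3 = £200,707.6313…
Penalty: 16 × 1.25% × £382,504.36 = £76,500.87…
Final settlement = outstanding balance + penalty = £200,707.6313… + £76,500.87… = £277,208.50

£277,208.50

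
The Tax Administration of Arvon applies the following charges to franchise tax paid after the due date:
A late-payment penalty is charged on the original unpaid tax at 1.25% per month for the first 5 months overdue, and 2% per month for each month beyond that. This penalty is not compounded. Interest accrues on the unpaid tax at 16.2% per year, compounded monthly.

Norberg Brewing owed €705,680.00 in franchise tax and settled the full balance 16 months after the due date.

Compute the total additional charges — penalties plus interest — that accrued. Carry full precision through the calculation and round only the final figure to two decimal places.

€368,231.07

Penalty, months 1–5: 5 × 1.25% × €705,680.00 = €44,105.00
Penalty, months 6–16: 11 × 2% × €705,680.00 = €155,249.60
Interest (16.2%/yr ÷ 12 = 1.35%/month): €705,680.00 × ((1 + 0.0135)^16 − 1) = €168,876.4710…
Penalties + interest = €199,354.6000 + €168,876.4710… = €368,231.07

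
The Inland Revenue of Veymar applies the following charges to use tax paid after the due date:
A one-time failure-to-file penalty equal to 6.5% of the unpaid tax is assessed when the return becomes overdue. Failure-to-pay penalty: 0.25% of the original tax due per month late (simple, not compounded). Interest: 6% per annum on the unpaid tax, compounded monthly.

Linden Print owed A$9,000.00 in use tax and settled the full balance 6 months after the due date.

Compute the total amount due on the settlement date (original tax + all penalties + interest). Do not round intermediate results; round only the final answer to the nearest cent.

A$9,993.40

Failure-to-file penalty: 6.5% × A$9,000.00 = A$585.00
Failure-to-pay penalty = 0.25% × A$9,000.00 × 6 mo = A$135.00
Interest (6%/yr ÷ 12 = 0.5%/month): A$9,000.00 × ((1 + 0.005)^6 − 1) = A$273.3976…
Total = A$9,000.00 + A$720.0000 + A$273.3976… = A$9,993.40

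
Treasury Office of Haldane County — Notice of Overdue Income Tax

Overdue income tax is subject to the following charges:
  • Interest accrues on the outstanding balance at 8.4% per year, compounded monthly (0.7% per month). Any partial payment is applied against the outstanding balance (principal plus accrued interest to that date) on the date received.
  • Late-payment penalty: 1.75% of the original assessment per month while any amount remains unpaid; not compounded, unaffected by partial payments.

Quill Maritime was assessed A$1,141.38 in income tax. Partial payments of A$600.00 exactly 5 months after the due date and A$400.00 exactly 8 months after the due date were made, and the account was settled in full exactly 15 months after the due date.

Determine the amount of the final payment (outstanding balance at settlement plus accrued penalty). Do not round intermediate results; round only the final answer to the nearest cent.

A$503.53

Balance at month 5: A$1,141.3800 × (1 + 0.007)^5 = A$1,181.8915…
After A$600.00 payment: A$1,181.8915… − A$600.00 = A$581.8915…
Balance at month 8: A$581.8915… × (1 + 0.007)^3 = A$594.1970…
After A$400.00 payment: A$594.1970… − A$400.00 = A$194.1970…
Balance at month 15: A$194.1970… × (1 + 0.007)^7 = A$203.9148…
Penalty: 15 × 1.75% × A$1,141.38 = A$299.61…
Final settlement = outstanding balance + penalty = A$203.9148… + A$299.61… = A$503.53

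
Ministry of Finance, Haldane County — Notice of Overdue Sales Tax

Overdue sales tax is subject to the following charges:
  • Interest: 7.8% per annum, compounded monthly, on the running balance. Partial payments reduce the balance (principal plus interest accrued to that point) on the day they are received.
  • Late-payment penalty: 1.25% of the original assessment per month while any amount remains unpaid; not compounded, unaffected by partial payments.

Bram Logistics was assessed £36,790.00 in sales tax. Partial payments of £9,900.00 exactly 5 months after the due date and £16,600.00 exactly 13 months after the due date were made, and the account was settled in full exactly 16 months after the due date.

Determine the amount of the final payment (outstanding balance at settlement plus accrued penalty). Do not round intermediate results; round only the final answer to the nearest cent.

£20,609.35

Monthly rate = 7.8% ÷ 12 = 0.65%
Balance at month 5: £36,790.0000 × (1 + 0.0065)^5 = £38,001.3201…
After £9,900.00 payment: £38,001.3201… − £9,900.00 = £28,101.3201…
Balance at month 13: £28,101.3201… × (1 + 0.0065)^8 = £29,596.2683…
After £16,600.00 payment: £29,596.2683… − £16,600.00 = £12,996.2683…
Balance at month 16: £12,996.2683… × (1 + 0.0065)^3 = £13,251.3464…
Penalty: 16 × 1.25% × £36,790.00 = £7,358.00
Final settlement = outstanding balance + penalty = £13,251.3464… + £7,358.00 = £20,609.35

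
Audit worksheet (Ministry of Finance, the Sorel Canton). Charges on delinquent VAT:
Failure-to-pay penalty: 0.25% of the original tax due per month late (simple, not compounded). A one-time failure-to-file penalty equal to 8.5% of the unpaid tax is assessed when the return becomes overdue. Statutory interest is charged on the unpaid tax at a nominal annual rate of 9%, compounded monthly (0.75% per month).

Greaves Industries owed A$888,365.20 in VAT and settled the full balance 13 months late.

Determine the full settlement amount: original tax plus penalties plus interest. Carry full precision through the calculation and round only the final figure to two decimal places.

A$1,083,370.64

Failure-to-file penalty: 8.5% × A$888,365.20 = A$75,511.04…
Failure-to-pay penalty: 13 × 0.25% × A$888,365.20 = A$28,871.87…
Interest: A$888,365.20 × ((1 + 0.0075)^13 − 1) = A$888,365.20 × 0.1020104… = A$90,622.5333…
Total = A$888,365.20 + A$104,382.9110 + A$90,622.5333… = A$1,083,370.64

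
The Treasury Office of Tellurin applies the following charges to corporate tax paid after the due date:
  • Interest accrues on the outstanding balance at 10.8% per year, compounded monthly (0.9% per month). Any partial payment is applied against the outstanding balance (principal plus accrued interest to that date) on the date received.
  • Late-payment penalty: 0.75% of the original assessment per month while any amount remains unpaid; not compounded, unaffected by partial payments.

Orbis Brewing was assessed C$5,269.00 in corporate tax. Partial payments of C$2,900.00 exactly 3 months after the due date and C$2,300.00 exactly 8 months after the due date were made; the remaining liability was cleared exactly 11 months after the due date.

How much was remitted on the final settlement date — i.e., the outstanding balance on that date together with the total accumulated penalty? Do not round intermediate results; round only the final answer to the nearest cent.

Balance at month 3: C$5,269.0000 × (1 + 0.009)^3 = C$5,412.5472…
After C$2,900.00 payment: C$5,412.5472… − C$2,900.00 = C$2,512.5472…
Balance at month 8: C$2,512.5472… × (1 + 0.009)^5 = C$2,627.6654…
After C$2,300.00 payment: C$2,627.6654… − C$2,300.00 = C$327.6654…
Balance at month 11: C$327.6654… × (1 + 0.009)^3 = C$336.5922…
Penalty: 11 × 0.75% × C$5,269.00 = C$434.69…
Final settlement = outstanding balance + penalty = C$336.5922… + C$434.69… = C$771.28

C$771.28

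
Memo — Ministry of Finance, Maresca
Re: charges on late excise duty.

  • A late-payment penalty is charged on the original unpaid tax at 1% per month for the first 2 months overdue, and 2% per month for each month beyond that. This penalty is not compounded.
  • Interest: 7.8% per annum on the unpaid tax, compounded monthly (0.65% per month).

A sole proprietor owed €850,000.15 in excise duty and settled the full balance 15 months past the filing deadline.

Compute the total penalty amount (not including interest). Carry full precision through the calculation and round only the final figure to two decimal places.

Penalty, months 1–2: 2 × 1% × €850,000.15 = €17,000.00…
Penalty, months 3–15: 13 × 2% × €850,000.15 = €221,000.04…
Total penalty = €17,000.00… + €221,000.04… = €238,000.04

€238,000.04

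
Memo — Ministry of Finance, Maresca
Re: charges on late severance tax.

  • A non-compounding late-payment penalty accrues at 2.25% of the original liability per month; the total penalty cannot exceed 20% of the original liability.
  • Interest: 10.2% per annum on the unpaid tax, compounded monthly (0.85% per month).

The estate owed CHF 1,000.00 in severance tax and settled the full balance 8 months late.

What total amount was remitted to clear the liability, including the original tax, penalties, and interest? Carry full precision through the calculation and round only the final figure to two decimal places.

CHF 1,250.06

Penalty: 8 × 2.25% × CHF 1,000.00 = CHF 180.00 (below the 20% cap of CHF 200.00)
Interest: CHF 1,000.00 × ((1 + 0.0085)^8 − 1) = CHF 1,000.00 × 0.0700578… = CHF 70.0578…
Total = CHF 1,000.00 + CHF 180.0000 + CHF 70.0578… = CHF 1,250.06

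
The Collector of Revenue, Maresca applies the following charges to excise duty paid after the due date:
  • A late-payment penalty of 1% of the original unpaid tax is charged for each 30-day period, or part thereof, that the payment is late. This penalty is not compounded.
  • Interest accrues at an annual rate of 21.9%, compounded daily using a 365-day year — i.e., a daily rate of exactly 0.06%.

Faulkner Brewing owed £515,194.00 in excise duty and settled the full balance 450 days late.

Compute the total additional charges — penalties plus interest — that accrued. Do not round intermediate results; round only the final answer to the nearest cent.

£236,916.28

Penalty periods: ⌈450/30⌉ = 15; penalty = 15 × 1% × £515,194.00 = £77,279.10
Interest: £515,194.00 × ((1 + 0.0006)^450 − 1) = £515,194.00 × 0.30985839… = £159,637.1835…
Penalties + interest = £77,279.1000 + £159,637.1835… = £236,916.28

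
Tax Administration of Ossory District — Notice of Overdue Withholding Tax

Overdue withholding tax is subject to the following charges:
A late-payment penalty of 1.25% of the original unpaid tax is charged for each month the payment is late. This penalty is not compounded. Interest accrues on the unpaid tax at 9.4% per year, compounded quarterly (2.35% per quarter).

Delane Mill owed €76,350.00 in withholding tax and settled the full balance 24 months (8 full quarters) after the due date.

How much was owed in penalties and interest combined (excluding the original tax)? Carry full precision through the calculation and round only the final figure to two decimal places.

€38,496.55

Late-payment penalty: 24 × 1.25% × €76,350.00 = €22,905.00
Interest: €76,350.00 × ((1 + 0.0235)^8 − 1) = €76,350.00 × 0.2042115… = €15,591.5492…
Penalties + interest = €22,905.0000 + €15,591.5492… = €38,496.55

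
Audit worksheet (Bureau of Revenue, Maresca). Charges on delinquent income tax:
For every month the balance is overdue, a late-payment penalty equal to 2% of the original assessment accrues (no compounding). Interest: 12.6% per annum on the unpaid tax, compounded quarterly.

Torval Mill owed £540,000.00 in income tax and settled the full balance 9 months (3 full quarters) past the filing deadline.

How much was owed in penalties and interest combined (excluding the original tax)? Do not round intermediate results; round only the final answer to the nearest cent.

£149,854.32

Late-payment penalty: 9 × 2% × £540,000.00 = £97,200.00
Interest (12.6%/yr ÷ 4 = 3.15%/quarter): £540,000.00 × ((1 + 0.0315)^3 − 1) = £52,654.3232…
Penalties + interest = £97,200.0000 + £52,654.3232… = £149,854.32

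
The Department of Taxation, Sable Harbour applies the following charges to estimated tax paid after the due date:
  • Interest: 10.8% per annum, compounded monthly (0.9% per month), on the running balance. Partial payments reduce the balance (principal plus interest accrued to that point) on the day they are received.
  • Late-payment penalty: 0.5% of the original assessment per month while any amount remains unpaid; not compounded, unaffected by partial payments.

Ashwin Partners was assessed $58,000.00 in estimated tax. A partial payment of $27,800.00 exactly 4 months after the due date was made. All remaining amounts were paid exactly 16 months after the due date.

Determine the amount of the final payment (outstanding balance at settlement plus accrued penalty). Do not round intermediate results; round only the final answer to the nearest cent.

$40,624.58

Balance at month 4: $58,000.0000 × (1 + 0.009)^4 = $60,116.3575…
After $27,800.00 payment: $60,116.3575… − $27,800.00 = $32,316.3575…
Balance at month 16: $32,316.3575… × (1 + 0.009)^12 = $35,984.5767…
Penalty: 16 × 0.5% × $58,000.00 = $4,640.00
Final settlement = outstanding balance + penalty = $35,984.5767… + $4,640.00 = $40,624.58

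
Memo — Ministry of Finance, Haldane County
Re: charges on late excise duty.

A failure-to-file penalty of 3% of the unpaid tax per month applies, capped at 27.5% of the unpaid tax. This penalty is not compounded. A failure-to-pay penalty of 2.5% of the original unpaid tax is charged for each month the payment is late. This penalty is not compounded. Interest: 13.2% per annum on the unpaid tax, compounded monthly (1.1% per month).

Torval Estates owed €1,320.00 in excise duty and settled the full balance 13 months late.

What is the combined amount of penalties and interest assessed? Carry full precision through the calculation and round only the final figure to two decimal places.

€993.73

Failure-to-file: 13 × 3% × €1,320.00 = €514.80, capped at 27.5% × €1,320.00 = €363.00
Failure-to-pay penalty: 13 × 2.5% × €1,320.00 = €429.00
Interest: €1,320.00 × ((1 + 0.011)^13 − 1) = €1,320.00 × 0.1528293… = €201.7347…
Penalties + interest = €792.0000 + €201.7347… = €993.73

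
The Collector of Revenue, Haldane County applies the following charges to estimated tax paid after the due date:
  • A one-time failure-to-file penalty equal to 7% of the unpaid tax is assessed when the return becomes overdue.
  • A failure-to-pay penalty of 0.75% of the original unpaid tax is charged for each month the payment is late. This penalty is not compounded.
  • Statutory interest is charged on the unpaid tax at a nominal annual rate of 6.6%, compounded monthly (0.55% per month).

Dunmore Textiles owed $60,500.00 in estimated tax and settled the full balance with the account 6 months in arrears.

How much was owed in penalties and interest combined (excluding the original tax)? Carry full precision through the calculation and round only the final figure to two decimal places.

Failure-to-file penalty: 7% × $60,500.00 = $4,235.00
Failure-to-pay penalty = 0.75% × $60,500.00 × 6 mo = $2,722.50
Interest: $60,500.00 × ((1 + 0.0055)^6 − 1) = $60,500.00 × 0.0334571… = $2,024.1540…
Penalties + interest = $6,957.5000 + $2,024.1540… = $8,981.65

$8,981.65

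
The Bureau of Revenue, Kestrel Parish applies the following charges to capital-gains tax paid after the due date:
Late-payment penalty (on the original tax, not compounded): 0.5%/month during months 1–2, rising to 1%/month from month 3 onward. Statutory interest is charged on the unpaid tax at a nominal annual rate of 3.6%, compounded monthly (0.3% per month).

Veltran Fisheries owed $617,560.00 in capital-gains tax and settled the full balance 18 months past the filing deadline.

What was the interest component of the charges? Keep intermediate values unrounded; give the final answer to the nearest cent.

Interest: $617,560.00 × ((1 + 0.003)^18 − 1) = $617,560.00 × 0.0553993… = $34,212.3806…

$34,212.38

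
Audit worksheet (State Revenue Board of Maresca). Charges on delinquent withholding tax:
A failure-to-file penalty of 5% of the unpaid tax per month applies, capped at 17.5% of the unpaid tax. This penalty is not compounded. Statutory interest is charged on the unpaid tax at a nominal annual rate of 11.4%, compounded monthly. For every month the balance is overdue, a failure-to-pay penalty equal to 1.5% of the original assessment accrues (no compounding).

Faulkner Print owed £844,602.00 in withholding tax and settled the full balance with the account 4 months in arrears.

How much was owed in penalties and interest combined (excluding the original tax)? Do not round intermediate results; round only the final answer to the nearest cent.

Failure-to-file: 4 × 5% × £844,602.00 = £168,920.40, capped at 17.5% × £844,602.00 = £147,805.35
Failure-to-pay penalty: 4 × 1.5% × £844,602.00 = £50,676.12
Interest (11.4%/yr ÷ 12 = 0.95%/month): £844,602.00 × ((1 + 0.0095)^4 − 1) = £32,555.1314…
Penalties + interest = £198,481.4700 + £32,555.1314… = £231,036.60

£231,036.60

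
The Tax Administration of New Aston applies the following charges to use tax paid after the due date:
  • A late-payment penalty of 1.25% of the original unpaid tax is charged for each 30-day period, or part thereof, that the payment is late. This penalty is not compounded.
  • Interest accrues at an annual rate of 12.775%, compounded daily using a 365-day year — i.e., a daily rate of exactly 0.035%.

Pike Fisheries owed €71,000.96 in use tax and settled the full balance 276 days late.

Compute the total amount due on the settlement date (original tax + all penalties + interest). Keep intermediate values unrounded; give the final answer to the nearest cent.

Penalty periods: ⌈276/30⌉ = 10; penalty = 10 × 1.25% × €71,000.96 = €8,875.12
Interest: €71,000.96 × ((1 + 0.00035)^276 − 1) = €71,000.96 × 0.10140110… = €7,199.5756…
Total = €71,000.96 + €8,875.1200 + €7,199.5756… = €87,075.66

€87,075.66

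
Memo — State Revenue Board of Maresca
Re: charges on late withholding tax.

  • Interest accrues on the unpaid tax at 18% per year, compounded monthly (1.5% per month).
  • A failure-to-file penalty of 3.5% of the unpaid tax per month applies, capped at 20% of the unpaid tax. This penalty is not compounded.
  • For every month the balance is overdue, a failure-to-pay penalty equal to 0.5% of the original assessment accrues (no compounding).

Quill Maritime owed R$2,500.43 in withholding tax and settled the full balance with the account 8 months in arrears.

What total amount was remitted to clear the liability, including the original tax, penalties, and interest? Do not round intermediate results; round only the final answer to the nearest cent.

Failure-to-file: 8 × 3.5% × R$2,500.43 = R$700.12…, capped at 20% × R$2,500.43 = R$500.09…
Failure-to-pay penalty: 8 × 0.5% × R$2,500.43 = R$100.02…
Interest: R$2,500.43 × ((1 + 0.015)^8 − 1) = R$2,500.43 × 0.1264926… = R$316.2859…
Total = R$2,500.43 + R$600.1032 + R$316.2859… = R$3,416.82

R$3,416.82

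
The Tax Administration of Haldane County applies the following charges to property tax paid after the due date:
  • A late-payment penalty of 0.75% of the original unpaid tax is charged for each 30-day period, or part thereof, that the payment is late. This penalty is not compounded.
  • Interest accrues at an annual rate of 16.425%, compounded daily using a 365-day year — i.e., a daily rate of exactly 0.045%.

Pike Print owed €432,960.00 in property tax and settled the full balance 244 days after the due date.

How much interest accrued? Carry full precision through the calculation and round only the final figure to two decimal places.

Interest: €432,960.00 × ((1 + 0.00045)^244 − 1) = €432,960.00 × 0.11602727… = €50,235.1684…

€50,235.17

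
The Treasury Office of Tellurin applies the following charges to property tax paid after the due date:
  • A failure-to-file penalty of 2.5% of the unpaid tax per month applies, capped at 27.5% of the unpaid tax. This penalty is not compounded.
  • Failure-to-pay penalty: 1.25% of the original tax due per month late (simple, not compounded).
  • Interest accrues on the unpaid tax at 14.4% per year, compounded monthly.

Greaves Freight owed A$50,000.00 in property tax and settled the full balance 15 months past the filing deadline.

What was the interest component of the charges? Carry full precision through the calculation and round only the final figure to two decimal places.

Interest (14.4%/yr ÷ 12 = 1.2%/month): A$50,000.00 × ((1 + 0.012)^15 − 1) = A$9,796.7654…

A$9,796.77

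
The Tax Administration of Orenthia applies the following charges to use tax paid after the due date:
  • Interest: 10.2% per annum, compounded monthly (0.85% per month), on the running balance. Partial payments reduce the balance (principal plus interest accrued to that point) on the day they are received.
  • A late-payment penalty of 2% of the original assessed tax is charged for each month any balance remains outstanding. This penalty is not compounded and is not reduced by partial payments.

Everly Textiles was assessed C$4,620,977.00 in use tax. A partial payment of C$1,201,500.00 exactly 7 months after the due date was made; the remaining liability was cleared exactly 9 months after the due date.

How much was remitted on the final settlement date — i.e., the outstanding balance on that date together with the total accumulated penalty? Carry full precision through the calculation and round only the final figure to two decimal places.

C$4,596,505.90

Balance at month 7: C$4,620,977.0000 × (1 + 0.0085)^7 = C$4,903,036.4824…
After C$1,201,500.00 payment: C$4,903,036.4824… − C$1,201,500.00 = C$3,701,536.4824…
Balance at month 9: C$3,701,536.4824… × (1 + 0.0085)^2 = C$3,764,730.0387…
Penalty: 9 × 2% × C$4,620,977.00 = C$831,775.86
Final settlement = outstanding balance + penalty = C$3,764,730.0387… + C$831,775.86 = C$4,596,505.90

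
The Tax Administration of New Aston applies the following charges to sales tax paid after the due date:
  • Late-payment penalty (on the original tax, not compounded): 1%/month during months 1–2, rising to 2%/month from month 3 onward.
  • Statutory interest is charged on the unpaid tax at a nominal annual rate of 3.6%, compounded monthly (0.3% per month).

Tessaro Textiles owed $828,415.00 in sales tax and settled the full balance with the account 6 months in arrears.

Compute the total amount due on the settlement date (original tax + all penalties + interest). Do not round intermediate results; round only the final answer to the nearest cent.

Penalty, months 1–2: 2 × 1% × $828,415.00 = $16,568.30
Penalty, months 3–6: 4 × 2% × $828,415.00 = $66,273.20
Interest: $828,415.00 × ((1 + 0.003)^6 − 1) = $828,415.00 × 0.0181355… = $15,023.7544…
Total = $828,415.00 + $82,841.5000 + $15,023.7544… = $926,280.25

$926,280.25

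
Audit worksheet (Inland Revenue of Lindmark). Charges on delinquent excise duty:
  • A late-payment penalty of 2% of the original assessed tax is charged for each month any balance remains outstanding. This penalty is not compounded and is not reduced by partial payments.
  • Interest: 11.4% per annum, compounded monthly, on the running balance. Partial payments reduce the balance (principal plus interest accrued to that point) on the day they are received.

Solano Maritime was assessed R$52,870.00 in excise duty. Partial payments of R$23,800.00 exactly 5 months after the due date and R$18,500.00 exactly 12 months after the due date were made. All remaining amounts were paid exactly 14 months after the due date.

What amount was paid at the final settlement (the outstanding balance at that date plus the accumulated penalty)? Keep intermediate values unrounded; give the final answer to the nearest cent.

R$30,389.32

Monthly rate = 11.4% ÷ 12 = 0.95%
Balance at month 5: R$52,870.0000 × (1 + 0.0095)^5 = R$55,429.4956…
After R$23,800.00 payment: R$55,429.4956… − R$23,800.00 = R$31,629.4956…
Balance at month 12: R$31,629.4956… × (1 + 0.0095)^7 = R$33,793.7611…
After R$18,500.00 payment: R$33,793.7611… − R$18,500.00 = R$15,293.7611…
Balance at month 14: R$15,293.7611… × (1 + 0.0095)^2 = R$15,585.7228…
Penalty: 14 × 2% × R$52,870.00 = R$14,803.60
Final settlement = outstanding balance + penalty = R$15,585.7228… + R$14,803.60 = R$30,389.32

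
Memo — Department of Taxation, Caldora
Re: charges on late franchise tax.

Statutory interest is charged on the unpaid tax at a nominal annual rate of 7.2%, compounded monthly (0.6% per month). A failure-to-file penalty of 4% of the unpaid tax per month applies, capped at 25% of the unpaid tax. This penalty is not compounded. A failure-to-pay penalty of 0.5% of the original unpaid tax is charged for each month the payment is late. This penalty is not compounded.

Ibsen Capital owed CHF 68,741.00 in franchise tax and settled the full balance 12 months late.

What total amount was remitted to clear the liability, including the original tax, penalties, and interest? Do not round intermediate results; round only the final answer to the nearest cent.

Failure-to-file: 12 × 4% × CHF 68,741.00 = CHF 32,995.68, capped at 25% × CHF 68,741.00 = CHF 17,185.25
Failure-to-pay penalty: 12 × 0.5% × CHF 68,741.00 = CHF 4,124.46
Interest: CHF 68,741.00 × ((1 + 0.006)^12 − 1) = CHF 68,741.00 × 0.0744242… = CHF 5,115.9917…
Total = CHF 68,741.00 + CHF 21,309.7100 + CHF 5,115.9917… = CHF 95,166.70

CHF 95,166.70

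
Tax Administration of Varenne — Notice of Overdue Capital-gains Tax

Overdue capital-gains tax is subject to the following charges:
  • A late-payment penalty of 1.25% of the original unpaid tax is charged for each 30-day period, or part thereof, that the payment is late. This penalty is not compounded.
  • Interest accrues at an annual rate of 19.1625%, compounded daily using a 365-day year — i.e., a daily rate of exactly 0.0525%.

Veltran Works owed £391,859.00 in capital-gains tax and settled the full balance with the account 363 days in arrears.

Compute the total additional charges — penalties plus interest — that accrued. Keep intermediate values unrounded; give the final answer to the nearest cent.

Penalty periods: ⌈363/30⌉ = 13; penalty = 13 × 1.25% × £391,859.00 = £63,677.09…
Interest: £391,859.00 × ((1 + 0.000525)^363 − 1) = £391,859.00 × 0.20988461… = £82,245.1735…
Penalties + interest = £63,677.0875 + £82,245.1735… = £145,922.26

£145,922.26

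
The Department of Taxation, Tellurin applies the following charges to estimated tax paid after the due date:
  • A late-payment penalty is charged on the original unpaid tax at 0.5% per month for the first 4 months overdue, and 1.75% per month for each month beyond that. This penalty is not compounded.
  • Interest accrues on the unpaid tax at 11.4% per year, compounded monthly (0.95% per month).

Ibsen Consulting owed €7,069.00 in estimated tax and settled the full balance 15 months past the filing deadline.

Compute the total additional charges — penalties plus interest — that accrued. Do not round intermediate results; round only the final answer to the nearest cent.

€2,579.32

Penalty, months 1–4: 4 × 0.5% × €7,069.00 = €141.38
Penalty, months 5–15: 11 × 1.75% × €7,069.00 = €1,360.78…
Interest: €7,069.00 × ((1 + 0.0095)^15 − 1) = €7,069.00 × 0.1523777… = €1,077.1580…
Penalties + interest = €1,502.1625 + €1,077.1580… = €2,579.32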